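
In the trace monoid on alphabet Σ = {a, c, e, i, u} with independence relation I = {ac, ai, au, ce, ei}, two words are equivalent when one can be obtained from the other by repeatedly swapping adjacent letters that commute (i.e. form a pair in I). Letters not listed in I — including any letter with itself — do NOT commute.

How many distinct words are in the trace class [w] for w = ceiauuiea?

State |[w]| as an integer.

#0=c has no predecessor
#1=e has no predecessor
#2=i depends on [0:c]
#3=a depends on [1:e]
#4=u depends on [1:e, 2:i]
#5=u depends on [4:u]
#6=i depends on [5:u]
#7=e depends on [3:a, 5:u]
#8=a depends on [7:e]
sources: [0:c, 1:e]
N(rest) = Σ N(rest − s) over sources s of rest; N(one piece) = 1:
  size 1 → [6]=1  [8]=1
  size 2 → [6,8]=2  [7,8]=1
  size 3 → [3,7,8]=1  [6,7,8]=3
  size 4 → [3,6,7,8]=4  [5,6,7,8]=3
  size 5 → [3,5,6,7,8]=7  [4,5,6,7,8]=3
  size 6 → [2,4,5,6,7,8]=3  [3,4,5,6,7,8]=10
  size 7 → [0,2,4,5,6,7,8]=3  [1,3,4,5,6,7,8]=10  [2,3,4,5,6,7,8]=13
  first=0(c) contributes 23
  first=1(e) contributes 16
|[w]| = 39

39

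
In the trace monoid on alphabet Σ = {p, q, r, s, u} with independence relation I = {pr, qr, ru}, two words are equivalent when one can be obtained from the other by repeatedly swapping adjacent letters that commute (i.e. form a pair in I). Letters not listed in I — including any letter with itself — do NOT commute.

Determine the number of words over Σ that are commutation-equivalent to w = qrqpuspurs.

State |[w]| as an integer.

piece 0:q — minimal
piece 1:r — minimal
piece 2:q rests on {0:q}
piece 3:p rests on {2:q}
piece 4:u rests on {3:p}
piece 5:s rests on {1:r, 4:u}
piece 6:p rests on {5:s}
piece 7:u rests on {6:p}
piece 8:r rests on {5:s}
piece 9:s rests on {7:u, 8:r}
minimal pieces: {0:q, 1:r}
ways to finish when only these pieces remain (= sum over removing one remaining piece with nothing left below it):
  1 left: {9}→1
  2 left: {7,9}→1  {8,9}→1
  3 left: {6,7,9}→1  {7,8,9}→2
  4 left: {6,7,8,9}→3
  5 left: {5,6,7,8,9}→3
  6 left: {1,5,6,7,8,9}→3  {4,5,6,7,8,9}→3
  7 left: {1,4,5,6,7,8,9}→6  {3,4,5,6,7,8,9}→3
  8 left: {1,3,4,5,6,7,8,9}→9  {2,3,4,5,6,7,8,9}→3
  placing 0:q first → 12 extensions
  placing 1:r first → 3 extensions
total linear extensions = 15

15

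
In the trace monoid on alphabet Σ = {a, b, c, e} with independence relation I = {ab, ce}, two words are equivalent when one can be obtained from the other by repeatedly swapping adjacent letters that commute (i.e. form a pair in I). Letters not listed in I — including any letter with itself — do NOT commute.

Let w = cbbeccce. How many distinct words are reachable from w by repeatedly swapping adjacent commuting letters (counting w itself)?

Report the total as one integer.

0(c) covers ∅
1(b) covers 0:c
2(b) covers 1:b
3(e) covers 2:b
4(c) covers 2:b
5(c) covers 4:c
6(c) covers 5:c
7(e) covers 3:e
floor of heap: 0:c
completions by unplaced set U, small U first (add the entries for U minus each lowest piece of U):
  |U|=1: {6}:1  {7}:1
  |U|=2: {3,7}:1  {5,6}:1  {6,7}:2
  |U|=3: {3,6,7}:3  {4,5,6}:1  {5,6,7}:3
  |U|=4: {3,5,6,7}:6  {4,5,6,7}:4
  |U|=5: {3,4,5,6,7}:10
  |U|=6: {2,3,4,5,6,7}:10
  start at 0(c): 10

10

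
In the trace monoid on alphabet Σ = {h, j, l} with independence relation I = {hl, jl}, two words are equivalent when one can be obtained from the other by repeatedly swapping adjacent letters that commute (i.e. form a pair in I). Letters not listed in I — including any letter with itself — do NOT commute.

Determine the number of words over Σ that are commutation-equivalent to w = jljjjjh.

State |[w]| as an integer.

7

0(j) covers ∅
1(l) covers ∅
2(j) covers 0:j
3(j) covers 2:j
4(j) covers 3:j
5(j) covers 4:j
6(h) covers 5:j
floor of heap: 0:j, 1:l
completions by unplaced set U, small U first (add the entries for U minus each lowest piece of U):
  |U|=1: {1}:1  {6}:1
  |U|=2: {1,6}:2  {5,6}:1
  |U|=3: {1,5,6}:3  {4,5,6}:1
  |U|=4: {1,4,5,6}:4  {3,4,5,6}:1
  |U|=5: {1,3,4,5,6}:5  {2,3,4,5,6}:1
  start at 0(j): 6
  start at 1(l): 1
sum over floor = 7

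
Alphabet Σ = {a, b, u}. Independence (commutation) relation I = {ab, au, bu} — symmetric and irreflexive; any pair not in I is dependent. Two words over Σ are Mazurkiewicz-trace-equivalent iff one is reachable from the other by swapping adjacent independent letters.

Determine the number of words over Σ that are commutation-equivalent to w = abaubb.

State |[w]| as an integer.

60

piece 0:a — minimal
piece 1:b — minimal
piece 2:a rests on {0:a}
piece 3:u — minimal
piece 4:b rests on {1:b}
piece 5:b rests on {4:b}
minimal pieces: {0:a, 1:b, 3:u}
ways to finish when only these pieces remain (= sum over removing one remaining piece with nothing left below it):
  1 left: {2}→1  {3}→1  {5}→1
  2 left: {0,2}→1  {2,3}→2  {2,5}→2  {3,5}→2  {4,5}→1
  3 left: {0,2,3}→3  {0,2,5}→3  {1,4,5}→1  {2,3,5}→6  {2,4,5}→3  {3,4,5}→3
  4 left: {0,2,3,5}→12  {0,2,4,5}→6  {1,2,4,5}→4  {1,3,4,5}→4  {2,3,4,5}→12
  placing 0:a first → 20 extensions
  placing 1:b first → 30 extensions
  placing 3:u first → 10 extensions
total linear extensions = 60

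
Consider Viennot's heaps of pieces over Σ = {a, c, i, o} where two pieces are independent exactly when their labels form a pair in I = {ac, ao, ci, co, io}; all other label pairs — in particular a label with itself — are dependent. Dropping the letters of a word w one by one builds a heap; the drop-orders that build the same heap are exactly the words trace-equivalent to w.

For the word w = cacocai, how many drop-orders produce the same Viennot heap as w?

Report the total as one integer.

140

piece 0:c — minimal
piece 1:a — minimal
piece 2:c rests on {0:c}
piece 3:o — minimal
piece 4:c rests on {2:c}
piece 5:a rests on {1:a}
piece 6:i rests on {5:a}
minimal pieces: {0:c, 1:a, 3:o}
ways to finish when only these pieces remain (= sum over removing one remaining piece with nothing left below it):
  1 left: {3}→1  {4}→1  {6}→1
  2 left: {2,4}→1  {3,4}→2  {3,6}→2  {4,6}→2  {5,6}→1
  3 left: {0,2,4}→1  {1,5,6}→1  {2,3,4}→3  {2,4,6}→3  {3,4,6}→6  {3,5,6}→3  {4,5,6}→3
  4 left: {0,2,3,4}→4  {0,2,4,6}→4  {1,3,5,6}→4  {1,4,5,6}→4  {2,3,4,6}→12  {2,4,5,6}→6  {3,4,5,6}→12
  5 left: {0,2,3,4,6}→20  {0,2,4,5,6}→10  {1,2,4,5,6}→10  {1,3,4,5,6}→20  {2,3,4,5,6}→30
  placing 0:c first → 60 extensions
  placing 1:a first → 60 extensions
  placing 3:o first → 20 extensions
total linear extensions = 140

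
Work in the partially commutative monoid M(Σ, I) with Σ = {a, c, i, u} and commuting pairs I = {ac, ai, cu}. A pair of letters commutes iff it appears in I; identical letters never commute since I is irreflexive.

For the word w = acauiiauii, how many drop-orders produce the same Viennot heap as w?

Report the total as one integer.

piece 0:a — minimal
piece 1:c — minimal
piece 2:a rests on {0:a}
piece 3:u rests on {2:a}
piece 4:i rests on {1:c, 3:u}
piece 5:i rests on {4:i}
piece 6:a rests on {3:u}
piece 7:u rests on {5:i, 6:a}
piece 8:i rests on {7:u}
piece 9:i rests on {8:i}
minimal pieces: {0:a, 1:c}
ways to finish when only these pieces remain (= sum over removing one remaining piece with nothing left below it):
  1 left: {9}→1
  2 left: {8,9}→1
  3 left: {7,8,9}→1
  4 left: {5,7,8,9}→1  {6,7,8,9}→1
  5 left: {4,5,7,8,9}→1  {5,6,7,8,9}→2
  6 left: {1,4,5,7,8,9}→1  {4,5,6,7,8,9}→3
  7 left: {1,4,5,6,7,8,9}→4  {3,4,5,6,7,8,9}→3
  8 left: {1,3,4,5,6,7,8,9}→7  {2,3,4,5,6,7,8,9}→3
  placing 0:a first → 10 extensions
  placing 1:c first → 3 extensions
total linear extensions = 13

13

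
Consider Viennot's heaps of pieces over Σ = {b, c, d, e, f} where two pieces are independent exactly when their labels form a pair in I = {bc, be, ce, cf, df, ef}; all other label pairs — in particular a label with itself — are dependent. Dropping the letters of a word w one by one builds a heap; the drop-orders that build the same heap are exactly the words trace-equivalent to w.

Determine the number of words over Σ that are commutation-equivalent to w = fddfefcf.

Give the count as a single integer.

140

drop 0:f onto floor
drop 1:d onto floor
drop 2:d onto {1:d}
drop 3:f onto {0:f}
drop 4:e onto {2:d}
drop 5:f onto {3:f}
drop 6:c onto {2:d}
drop 7:f onto {5:f}
ground layer = {0:f, 1:d}
drop-orders for the pieces not yet dropped (sum over which currently-grounded one goes next):
  1 to go: {4} 1  {6} 1  {7} 1
  2 to go: {4,6} 2  {4,7} 2  {5,7} 1  {6,7} 2
  3 to go: {2,4,6} 2  {3,5,7} 1  {4,5,7} 3  {4,6,7} 6  {5,6,7} 3
  4 to go: {0,3,5,7} 1  {1,2,4,6} 2  {2,4,6,7} 8  {3,4,5,7} 4  {3,5,6,7} 4  {4,5,6,7} 12
  5 to go: {0,3,4,5,7} 5  {0,3,5,6,7} 5  {1,2,4,6,7} 10  {2,4,5,6,7} 20  {3,4,5,6,7} 20
  6 to go: {0,3,4,5,6,7} 30  {1,2,4,5,6,7} 30  {2,3,4,5,6,7} 40
  if 0:f drops first: 70 orders
  if 1:d drops first: 70 orders
heap linearizations: 140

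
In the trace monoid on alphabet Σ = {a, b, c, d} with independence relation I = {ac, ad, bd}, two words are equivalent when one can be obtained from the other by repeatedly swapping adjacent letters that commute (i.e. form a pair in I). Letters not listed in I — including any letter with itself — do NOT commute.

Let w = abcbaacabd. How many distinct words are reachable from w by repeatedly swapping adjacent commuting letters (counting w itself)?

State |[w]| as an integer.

drop 0:a onto floor
drop 1:b onto {0:a}
drop 2:c onto {1:b}
drop 3:b onto {2:c}
drop 4:a onto {3:b}
drop 5:a onto {4:a}
drop 6:c onto {3:b}
drop 7:a onto {5:a}
drop 8:b onto {6:c, 7:a}
drop 9:d onto {6:c}
ground layer = {0:a}
drop-orders for the pieces not yet dropped (sum over which currently-grounded one goes next):
  1 to go: {8} 1  {9} 1
  2 to go: {7,8} 1  {8,9} 2
  3 to go: {5,7,8} 1  {6,8,9} 2  {7,8,9} 3
  4 to go: {4,5,7,8} 1  {5,7,8,9} 4  {6,7,8,9} 5
  5 to go: {4,5,7,8,9} 5  {5,6,7,8,9} 9
  6 to go: {4,5,6,7,8,9} 14
  7 to go: {3,4,5,6,7,8,9} 14
  8 to go: {2,3,4,5,6,7,8,9} 14
  if 0:a drops first: 14 orders

14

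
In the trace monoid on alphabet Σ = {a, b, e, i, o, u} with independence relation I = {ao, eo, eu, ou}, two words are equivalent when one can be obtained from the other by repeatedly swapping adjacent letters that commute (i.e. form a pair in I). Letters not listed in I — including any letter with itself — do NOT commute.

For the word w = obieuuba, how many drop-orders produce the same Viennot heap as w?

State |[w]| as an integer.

3

0(o) covers ∅
1(b) covers 0:o
2(i) covers 1:b
3(e) covers 2:i
4(u) covers 2:i
5(u) covers 4:u
6(b) covers 3:e, 5:u
7(a) covers 6:b
floor of heap: 0:o
completions by unplaced set U, small U first (add the entries for U minus each lowest piece of U):
  |U|=1: {7}:1
  |U|=2: {6,7}:1
  |U|=3: {3,6,7}:1  {5,6,7}:1
  |U|=4: {3,5,6,7}:2  {4,5,6,7}:1
  |U|=5: {3,4,5,6,7}:3
  |U|=6: {2,3,4,5,6,7}:3
  start at 0(o): 3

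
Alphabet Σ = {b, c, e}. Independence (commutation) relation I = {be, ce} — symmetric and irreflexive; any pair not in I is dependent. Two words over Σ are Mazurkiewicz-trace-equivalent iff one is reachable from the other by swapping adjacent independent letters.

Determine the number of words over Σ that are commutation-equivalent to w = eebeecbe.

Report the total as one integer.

piece 0:e — minimal
piece 1:e rests on {0:e}
piece 2:b — minimal
piece 3:e rests on {1:e}
piece 4:e rests on {3:e}
piece 5:c rests on {2:b}
piece 6:b rests on {5:c}
piece 7:e rests on {4:e}
minimal pieces: {0:e, 2:b}
ways to finish when only these pieces remain (= sum over removing one remaining piece with nothing left below it):
  1 left: {6}→1  {7}→1
  2 left: {4,7}→1  {5,6}→1  {6,7}→2
  3 left: {2,5,6}→1  {3,4,7}→1  {4,6,7}→3  {5,6,7}→3
  4 left: {1,3,4,7}→1  {2,5,6,7}→4  {3,4,6,7}→4  {4,5,6,7}→6
  5 left: {0,1,3,4,7}→1  {1,3,4,6,7}→5  {2,4,5,6,7}→10  {3,4,5,6,7}→10
  6 left: {0,1,3,4,6,7}→6  {1,3,4,5,6,7}→15  {2,3,4,5,6,7}→20
  placing 0:e first → 35 extensions
  placing 2:b first → 21 extensions
total linear extensions = 56

56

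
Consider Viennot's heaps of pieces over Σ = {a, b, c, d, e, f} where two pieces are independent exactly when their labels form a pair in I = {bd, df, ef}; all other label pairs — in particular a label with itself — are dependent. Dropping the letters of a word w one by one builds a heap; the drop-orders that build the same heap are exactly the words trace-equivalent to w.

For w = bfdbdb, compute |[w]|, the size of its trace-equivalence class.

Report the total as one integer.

15

0(b) covers ∅
1(f) covers 0:b
2(d) covers ∅
3(b) covers 1:f
4(d) covers 2:d
5(b) covers 3:b
floor of heap: 0:b, 2:d
completions by unplaced set U, small U first (add the entries for U minus each lowest piece of U):
  |U|=1: {4}:1  {5}:1
  |U|=2: {2,4}:1  {3,5}:1  {4,5}:2
  |U|=3: {1,3,5}:1  {2,4,5}:3  {3,4,5}:3
  |U|=4: {0,1,3,5}:1  {1,3,4,5}:4  {2,3,4,5}:6
  start at 0(b): 10
  start at 2(d): 5
sum over floor = 15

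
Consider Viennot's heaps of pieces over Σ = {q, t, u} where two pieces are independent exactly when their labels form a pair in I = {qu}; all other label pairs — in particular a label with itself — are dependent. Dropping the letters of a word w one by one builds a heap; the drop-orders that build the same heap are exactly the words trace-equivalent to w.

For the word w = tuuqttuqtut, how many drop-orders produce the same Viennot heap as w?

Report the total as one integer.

piece 0:t — minimal
piece 1:u rests on {0:t}
piece 2:u rests on {1:u}
piece 3:q rests on {0:t}
piece 4:t rests on {2:u, 3:q}
piece 5:t rests on {4:t}
piece 6:u rests on {5:t}
piece 7:q rests on {5:t}
piece 8:t rests on {6:u, 7:q}
piece 9:u rests on {8:t}
piece 10:t rests on {9:u}
minimal pieces: {0:t}
ways to finish when only these pieces remain (= sum over removing one remaining piece with nothing left below it):
  1 left: {10}→1
  2 left: {9,10}→1
  3 left: {8,9,10}→1
  4 left: {6,8,9,10}→1  {7,8,9,10}→1
  5 left: {6,7,8,9,10}→2
  6 left: {5,6,7,8,9,10}→2
  7 left: {4,5,6,7,8,9,10}→2
  8 left: {2,4,5,6,7,8,9,10}→2  {3,4,5,6,7,8,9,10}→2
  9 left: {1,2,4,5,6,7,8,9,10}→2  {2,3,4,5,6,7,8,9,10}→4
  placing 0:t first → 6 extensions

6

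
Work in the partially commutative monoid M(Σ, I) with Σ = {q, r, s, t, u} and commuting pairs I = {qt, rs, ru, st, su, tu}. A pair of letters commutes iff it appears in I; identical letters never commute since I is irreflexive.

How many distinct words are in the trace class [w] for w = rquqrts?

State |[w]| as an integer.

0(r) covers ∅
1(q) covers 0:r
2(u) covers 1:q
3(q) covers 2:u
4(r) covers 3:q
5(t) covers 4:r
6(s) covers 3:q
floor of heap: 0:r
completions by unplaced set U, small U first (add the entries for U minus each lowest piece of U):
  |U|=1: {5}:1  {6}:1
  |U|=2: {4,5}:1  {5,6}:2
  |U|=3: {4,5,6}:3
  |U|=4: {3,4,5,6}:3
  |U|=5: {2,3,4,5,6}:3
  start at 0(r): 3

3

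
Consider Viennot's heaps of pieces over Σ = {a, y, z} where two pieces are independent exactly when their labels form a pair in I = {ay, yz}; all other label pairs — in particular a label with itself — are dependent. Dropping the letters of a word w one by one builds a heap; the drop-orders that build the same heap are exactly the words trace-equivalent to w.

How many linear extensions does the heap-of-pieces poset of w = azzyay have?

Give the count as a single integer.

15

drop 0:a onto floor
drop 1:z onto {0:a}
drop 2:z onto {1:z}
drop 3:y onto floor
drop 4:a onto {2:z}
drop 5:y onto {3:y}
ground layer = {0:a, 3:y}
drop-orders for the pieces not yet dropped (sum over which currently-grounded one goes next):
  1 to go: {4} 1  {5} 1
  2 to go: {2,4} 1  {3,5} 1  {4,5} 2
  3 to go: {1,2,4} 1  {2,4,5} 3  {3,4,5} 3
  4 to go: {0,1,2,4} 1  {1,2,4,5} 4  {2,3,4,5} 6
  if 0:a drops first: 10 orders
  if 3:y drops first: 5 orders
heap linearizations: 15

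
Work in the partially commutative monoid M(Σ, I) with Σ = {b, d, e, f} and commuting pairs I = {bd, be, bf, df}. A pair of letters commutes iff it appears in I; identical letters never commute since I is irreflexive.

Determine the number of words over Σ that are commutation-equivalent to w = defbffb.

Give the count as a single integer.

21

piece 0:d — minimal
piece 1:e rests on {0:d}
piece 2:f rests on {1:e}
piece 3:b — minimal
piece 4:f rests on {2:f}
piece 5:f rests on {4:f}
piece 6:b rests on {3:b}
minimal pieces: {0:d, 3:b}
ways to finish when only these pieces remain (= sum over removing one remaining piece with nothing left below it):
  1 left: {5}→1  {6}→1
  2 left: {3,6}→1  {4,5}→1  {5,6}→2
  3 left: {2,4,5}→1  {3,5,6}→3  {4,5,6}→3
  4 left: {1,2,4,5}→1  {2,4,5,6}→4  {3,4,5,6}→6
  5 left: {0,1,2,4,5}→1  {1,2,4,5,6}→5  {2,3,4,5,6}→10
  placing 0:d first → 15 extensions
  placing 3:b first → 6 extensions
total linear extensions = 21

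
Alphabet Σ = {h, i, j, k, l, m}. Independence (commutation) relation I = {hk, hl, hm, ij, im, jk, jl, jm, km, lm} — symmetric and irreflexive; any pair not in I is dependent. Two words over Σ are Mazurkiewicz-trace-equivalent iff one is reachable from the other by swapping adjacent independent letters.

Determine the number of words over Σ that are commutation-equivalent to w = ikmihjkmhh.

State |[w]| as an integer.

225

piece 0:i — minimal
piece 1:k rests on {0:i}
piece 2:m — minimal
piece 3:i rests on {1:k}
piece 4:h rests on {3:i}
piece 5:j rests on {4:h}
piece 6:k rests on {3:i}
piece 7:m rests on {2:m}
piece 8:h rests on {5:j}
piece 9:h rests on {8:h}
minimal pieces: {0:i, 2:m}
ways to finish when only these pieces remain (= sum over removing one remaining piece with nothing left below it):
  1 left: {6}→1  {7}→1  {9}→1
  2 left: {2,7}→1  {6,7}→2  {6,9}→2  {7,9}→2  {8,9}→1
  3 left: {2,6,7}→3  {2,7,9}→3  {5,8,9}→1  {6,7,9}→6  {6,8,9}→3  {7,8,9}→3
  4 left: {2,6,7,9}→12  {2,7,8,9}→6  {4,5,8,9}→1  {5,6,8,9}→4  {5,7,8,9}→4  {6,7,8,9}→12
  5 left: {2,5,7,8,9}→10  {2,6,7,8,9}→30  {4,5,6,8,9}→5  {4,5,7,8,9}→5  {5,6,7,8,9}→20
  6 left: {2,4,5,7,8,9}→15  {2,5,6,7,8,9}→60  {3,4,5,6,8,9}→5  {4,5,6,7,8,9}→30
  7 left: {1,3,4,5,6,8,9}→5  {2,4,5,6,7,8,9}→105  {3,4,5,6,7,8,9}→35
  8 left: {0,1,3,4,5,6,8,9}→5  {1,3,4,5,6,7,8,9}→40  {2,3,4,5,6,7,8,9}→140
  placing 0:i first → 180 extensions
  placing 2:m first → 45 extensions
total linear extensions = 225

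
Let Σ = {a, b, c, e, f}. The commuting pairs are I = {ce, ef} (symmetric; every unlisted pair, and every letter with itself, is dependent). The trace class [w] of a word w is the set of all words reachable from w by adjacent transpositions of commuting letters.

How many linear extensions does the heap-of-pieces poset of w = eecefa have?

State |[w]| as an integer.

drop 0:e onto floor
drop 1:e onto {0:e}
drop 2:c onto floor
drop 3:e onto {1:e}
drop 4:f onto {2:c}
drop 5:a onto {3:e, 4:f}
ground layer = {0:e, 2:c}
drop-orders for the pieces not yet dropped (sum over which currently-grounded one goes next):
  1 to go: {5} 1
  2 to go: {3,5} 1  {4,5} 1
  3 to go: {1,3,5} 1  {2,4,5} 1  {3,4,5} 2
  4 to go: {0,1,3,5} 1  {1,3,4,5} 3  {2,3,4,5} 3
  if 0:e drops first: 6 orders
  if 2:c drops first: 4 orders
heap linearizations: 10

10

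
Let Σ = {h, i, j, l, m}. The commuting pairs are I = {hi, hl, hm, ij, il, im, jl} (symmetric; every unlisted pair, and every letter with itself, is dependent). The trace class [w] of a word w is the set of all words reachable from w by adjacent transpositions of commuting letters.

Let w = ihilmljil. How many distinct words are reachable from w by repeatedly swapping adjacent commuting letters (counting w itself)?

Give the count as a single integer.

1008

#0=i has no predecessor
#1=h has no predecessor
#2=i depends on [0:i]
#3=l has no predecessor
#4=m depends on [3:l]
#5=l depends on [4:m]
#6=j depends on [1:h, 4:m]
#7=i depends on [2:i]
#8=l depends on [5:l]
sources: [0:i, 1:h, 3:l]
N(rest) = Σ N(rest − s) over sources s of rest; N(one piece) = 1:
  size 1 → [6]=1  [7]=1  [8]=1
  size 2 → [1,6]=1  [2,7]=1  [5,8]=1  [6,7]=2  [6,8]=2  [7,8]=2
  size 3 → [0,2,7]=1  [1,6,7]=3  [1,6,8]=3  [2,6,7]=3  [2,7,8]=3  [5,6,8]=3  [5,7,8]=3  [6,7,8]=6
  size 4 → [0,2,6,7]=4  [0,2,7,8]=4  [1,2,6,7]=6  [1,5,6,8]=6  [1,6,7,8]=12  [2,5,7,8]=6  [2,6,7,8]=12  [4,5,6,8]=3  [5,6,7,8]=12
  size 5 → [0,1,2,6,7]=10  [0,2,5,7,8]=10  [0,2,6,7,8]=20  [1,2,6,7,8]=30  [1,4,5,6,8]=9  [1,5,6,7,8]=30  [2,5,6,7,8]=30  [3,4,5,6,8]=3  [4,5,6,7,8]=15
  size 6 → [0,1,2,6,7,8]=60  [0,2,5,6,7,8]=60  [1,2,5,6,7,8]=90  [1,3,4,5,6,8]=12  [1,4,5,6,7,8]=54  [2,4,5,6,7,8]=45  [3,4,5,6,7,8]=18
  size 7 → [0,1,2,5,6,7,8]=210  [0,2,4,5,6,7,8]=105  [1,2,4,5,6,7,8]=189  [1,3,4,5,6,7,8]=84  [2,3,4,5,6,7,8]=63
  first=0(i) contributes 336
  first=1(h) contributes 168
  first=3(l) contributes 504
|[w]| = 1008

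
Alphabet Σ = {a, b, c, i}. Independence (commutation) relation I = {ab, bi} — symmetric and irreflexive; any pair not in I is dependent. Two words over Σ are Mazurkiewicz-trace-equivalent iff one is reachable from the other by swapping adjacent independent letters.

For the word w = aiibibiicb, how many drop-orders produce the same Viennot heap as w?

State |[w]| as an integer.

piece 0:a — minimal
piece 1:i rests on {0:a}
piece 2:i rests on {1:i}
piece 3:b — minimal
piece 4:i rests on {2:i}
piece 5:b rests on {3:b}
piece 6:i rests on {4:i}
piece 7:i rests on {6:i}
piece 8:c rests on {5:b, 7:i}
piece 9:b rests on {8:c}
minimal pieces: {0:a, 3:b}
ways to finish when only these pieces remain (= sum over removing one remaining piece with nothing left below it):
  1 left: {9}→1
  2 left: {8,9}→1
  3 left: {5,8,9}→1  {7,8,9}→1
  4 left: {3,5,8,9}→1  {5,7,8,9}→2  {6,7,8,9}→1
  5 left: {3,5,7,8,9}→3  {4,6,7,8,9}→1  {5,6,7,8,9}→3
  6 left: {2,4,6,7,8,9}→1  {3,5,6,7,8,9}→6  {4,5,6,7,8,9}→4
  7 left: {1,2,4,6,7,8,9}→1  {2,4,5,6,7,8,9}→5  {3,4,5,6,7,8,9}→10
  8 left: {0,1,2,4,6,7,8,9}→1  {1,2,4,5,6,7,8,9}→6  {2,3,4,5,6,7,8,9}→15
  placing 0:a first → 21 extensions
  placing 3:b first → 7 extensions
total linear extensions = 28

28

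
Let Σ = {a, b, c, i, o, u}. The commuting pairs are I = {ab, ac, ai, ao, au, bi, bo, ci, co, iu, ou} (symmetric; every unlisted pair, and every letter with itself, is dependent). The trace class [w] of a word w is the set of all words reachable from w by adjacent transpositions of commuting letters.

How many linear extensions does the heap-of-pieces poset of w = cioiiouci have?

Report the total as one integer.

drop 0:c onto floor
drop 1:i onto floor
drop 2:o onto {1:i}
drop 3:i onto {2:o}
drop 4:i onto {3:i}
drop 5:o onto {4:i}
drop 6:u onto {0:c}
drop 7:c onto {6:u}
drop 8:i onto {5:o}
ground layer = {0:c, 1:i}
drop-orders for the pieces not yet dropped (sum over which currently-grounded one goes next):
  1 to go: {7} 1  {8} 1
  2 to go: {5,8} 1  {6,7} 1  {7,8} 2
  3 to go: {0,6,7} 1  {4,5,8} 1  {5,7,8} 3  {6,7,8} 3
  4 to go: {0,6,7,8} 4  {3,4,5,8} 1  {4,5,7,8} 4  {5,6,7,8} 6
  5 to go: {0,5,6,7,8} 10  {2,3,4,5,8} 1  {3,4,5,7,8} 5  {4,5,6,7,8} 10
  6 to go: {0,4,5,6,7,8} 20  {1,2,3,4,5,8} 1  {2,3,4,5,7,8} 6  {3,4,5,6,7,8} 15
  7 to go: {0,3,4,5,6,7,8} 35  {1,2,3,4,5,7,8} 7  {2,3,4,5,6,7,8} 21
  if 0:c drops first: 28 orders
  if 1:i drops first: 56 orders
heap linearizations: 84

84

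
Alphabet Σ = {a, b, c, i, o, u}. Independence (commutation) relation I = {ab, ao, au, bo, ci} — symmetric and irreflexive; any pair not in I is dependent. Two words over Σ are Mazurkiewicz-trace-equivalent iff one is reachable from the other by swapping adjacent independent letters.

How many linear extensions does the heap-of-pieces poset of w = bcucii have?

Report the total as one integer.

3

0(b) covers ∅
1(c) covers 0:b
2(u) covers 1:c
3(c) covers 2:u
4(i) covers 2:u
5(i) covers 4:i
floor of heap: 0:b
completions by unplaced set U, small U first (add the entries for U minus each lowest piece of U):
  |U|=1: {3}:1  {5}:1
  |U|=2: {3,5}:2  {4,5}:1
  |U|=3: {3,4,5}:3
  |U|=4: {2,3,4,5}:3
  start at 0(b): 3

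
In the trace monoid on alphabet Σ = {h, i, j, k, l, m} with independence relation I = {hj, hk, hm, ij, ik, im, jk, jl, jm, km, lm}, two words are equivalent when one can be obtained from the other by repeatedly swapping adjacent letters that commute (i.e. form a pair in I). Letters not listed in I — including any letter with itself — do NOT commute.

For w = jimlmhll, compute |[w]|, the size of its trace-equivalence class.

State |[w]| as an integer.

piece 0:j — minimal
piece 1:i — minimal
piece 2:m — minimal
piece 3:l rests on {1:i}
piece 4:m rests on {2:m}
piece 5:h rests on {3:l}
piece 6:l rests on {5:h}
piece 7:l rests on {6:l}
minimal pieces: {0:j, 1:i, 2:m}
ways to finish when only these pieces remain (= sum over removing one remaining piece with nothing left below it):
  1 left: {0}→1  {4}→1  {7}→1
  2 left: {0,4}→2  {0,7}→2  {2,4}→1  {4,7}→2  {6,7}→1
  3 left: {0,2,4}→3  {0,4,7}→6  {0,6,7}→3  {2,4,7}→3  {4,6,7}→3  {5,6,7}→1
  4 left: {0,2,4,7}→12  {0,4,6,7}→12  {0,5,6,7}→4  {2,4,6,7}→6  {3,5,6,7}→1  {4,5,6,7}→4
  5 left: {0,2,4,6,7}→30  {0,3,5,6,7}→5  {0,4,5,6,7}→20  {1,3,5,6,7}→1  {2,4,5,6,7}→10  {3,4,5,6,7}→5
  6 left: {0,1,3,5,6,7}→6  {0,2,4,5,6,7}→60  {0,3,4,5,6,7}→30  {1,3,4,5,6,7}→6  {2,3,4,5,6,7}→15
  placing 0:j first → 21 extensions
  placing 1:i first → 105 extensions
  placing 2:m first → 42 extensions
total linear extensions = 168

168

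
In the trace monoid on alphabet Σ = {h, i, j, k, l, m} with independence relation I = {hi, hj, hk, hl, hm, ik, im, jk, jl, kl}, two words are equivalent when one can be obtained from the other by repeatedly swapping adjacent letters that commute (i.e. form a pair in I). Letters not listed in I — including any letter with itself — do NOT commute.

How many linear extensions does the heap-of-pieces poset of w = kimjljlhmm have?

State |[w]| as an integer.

#0=k has no predecessor
#1=i has no predecessor
#2=m depends on [0:k]
#3=j depends on [1:i, 2:m]
#4=l depends on [1:i, 2:m]
#5=j depends on [3:j]
#6=l depends on [4:l]
#7=h has no predecessor
#8=m depends on [5:j, 6:l]
#9=m depends on [8:m]
sources: [0:k, 1:i, 7:h]
N(rest) = Σ N(rest − s) over sources s of rest; N(one piece) = 1:
  size 1 → [7]=1  [9]=1
  size 2 → [7,9]=2  [8,9]=1
  size 3 → [5,8,9]=1  [6,8,9]=1  [7,8,9]=3
  size 4 → [3,5,8,9]=1  [4,6,8,9]=1  [5,6,8,9]=2  [5,7,8,9]=4  [6,7,8,9]=4
  size 5 → [3,5,6,8,9]=3  [3,5,7,8,9]=5  [4,5,6,8,9]=3  [4,6,7,8,9]=5  [5,6,7,8,9]=10
  size 6 → [3,4,5,6,8,9]=6  [3,5,6,7,8,9]=18  [4,5,6,7,8,9]=18
  size 7 → [1,3,4,5,6,8,9]=6  [2,3,4,5,6,8,9]=6  [3,4,5,6,7,8,9]=42
  size 8 → [0,2,3,4,5,6,8,9]=6  [1,2,3,4,5,6,8,9]=12  [1,3,4,5,6,7,8,9]=48  [2,3,4,5,6,7,8,9]=48
  first=0(k) contributes 108
  first=1(i) contributes 54
  first=7(h) contributes 18
|[w]| = 180

180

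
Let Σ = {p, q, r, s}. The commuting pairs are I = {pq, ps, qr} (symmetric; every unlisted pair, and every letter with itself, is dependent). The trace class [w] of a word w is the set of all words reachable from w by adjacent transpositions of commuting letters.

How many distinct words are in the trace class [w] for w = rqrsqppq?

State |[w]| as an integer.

piece 0:r — minimal
piece 1:q — minimal
piece 2:r rests on {0:r}
piece 3:s rests on {1:q, 2:r}
piece 4:q rests on {3:s}
piece 5:p rests on {2:r}
piece 6:p rests on {5:p}
piece 7:q rests on {4:q}
minimal pieces: {0:r, 1:q}
ways to finish when only these pieces remain (= sum over removing one remaining piece with nothing left below it):
  1 left: {6}→1  {7}→1
  2 left: {4,7}→1  {5,6}→1  {6,7}→2
  3 left: {3,4,7}→1  {4,6,7}→3  {5,6,7}→3
  4 left: {1,3,4,7}→1  {3,4,6,7}→4  {4,5,6,7}→6
  5 left: {1,3,4,6,7}→5  {3,4,5,6,7}→10
  6 left: {1,3,4,5,6,7}→15  {2,3,4,5,6,7}→10
  placing 0:r first → 25 extensions
  placing 1:q first → 10 extensions
total linear extensions = 35

35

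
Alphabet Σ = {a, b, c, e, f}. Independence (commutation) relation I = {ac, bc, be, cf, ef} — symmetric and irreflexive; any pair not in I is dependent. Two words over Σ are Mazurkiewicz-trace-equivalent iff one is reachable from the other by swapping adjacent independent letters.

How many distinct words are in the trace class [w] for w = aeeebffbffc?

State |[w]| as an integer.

0(a) covers ∅
1(e) covers 0:a
2(e) covers 1:e
3(e) covers 2:e
4(b) covers 0:a
5(f) covers 4:b
6(f) covers 5:f
7(b) covers 6:f
8(f) covers 7:b
9(f) covers 8:f
10(c) covers 3:e
floor of heap: 0:a
completions by unplaced set U, small U first (add the entries for U minus each lowest piece of U):
  |U|=1: {9}:1  {10}:1
  |U|=2: {3,10}:1  {8,9}:1  {9,10}:2
  |U|=3: {2,3,10}:1  {3,9,10}:3  {7,8,9}:1  {8,9,10}:3
  |U|=4: {1,2,3,10}:1  {2,3,9,10}:4  {3,8,9,10}:6  {6,7,8,9}:1  {7,8,9,10}:4
  |U|=5: {1,2,3,9,10}:5  {2,3,8,9,10}:10  {3,7,8,9,10}:10  {5,6,7,8,9}:1  {6,7,8,9,10}:5
  |U|=6: {1,2,3,8,9,10}:15  {2,3,7,8,9,10}:20  {3,6,7,8,9,10}:15  {4,5,6,7,8,9}:1  {5,6,7,8,9,10}:6
  |U|=7: {1,2,3,7,8,9,10}:35  {2,3,6,7,8,9,10}:35  {3,5,6,7,8,9,10}:21  {4,5,6,7,8,9,10}:7
  |U|=8: {1,2,3,6,7,8,9,10}:70  {2,3,5,6,7,8,9,10}:56  {3,4,5,6,7,8,9,10}:28
  |U|=9: {1,2,3,5,6,7,8,9,10}:126  {2,3,4,5,6,7,8,9,10}:84
  start at 0(a): 210

210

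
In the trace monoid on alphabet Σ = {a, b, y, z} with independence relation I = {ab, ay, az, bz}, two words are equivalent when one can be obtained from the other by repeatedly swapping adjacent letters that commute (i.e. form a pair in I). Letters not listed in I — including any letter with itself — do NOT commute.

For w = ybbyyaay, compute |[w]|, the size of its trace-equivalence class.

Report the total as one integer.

28

piece 0:y — minimal
piece 1:b rests on {0:y}
piece 2:b rests on {1:b}
piece 3:y rests on {2:b}
piece 4:y rests on {3:y}
piece 5:a — minimal
piece 6:a rests on {5:a}
piece 7:y rests on {4:y}
minimal pieces: {0:y, 5:a}
ways to finish when only these pieces remain (= sum over removing one remaining piece with nothing left below it):
  1 left: {6}→1  {7}→1
  2 left: {4,7}→1  {5,6}→1  {6,7}→2
  3 left: {3,4,7}→1  {4,6,7}→3  {5,6,7}→3
  4 left: {2,3,4,7}→1  {3,4,6,7}→4  {4,5,6,7}→6
  5 left: {1,2,3,4,7}→1  {2,3,4,6,7}→5  {3,4,5,6,7}→10
  6 left: {0,1,2,3,4,7}→1  {1,2,3,4,6,7}→6  {2,3,4,5,6,7}→15
  placing 0:y first → 21 extensions
  placing 5:a first → 7 extensions
total linear extensions = 28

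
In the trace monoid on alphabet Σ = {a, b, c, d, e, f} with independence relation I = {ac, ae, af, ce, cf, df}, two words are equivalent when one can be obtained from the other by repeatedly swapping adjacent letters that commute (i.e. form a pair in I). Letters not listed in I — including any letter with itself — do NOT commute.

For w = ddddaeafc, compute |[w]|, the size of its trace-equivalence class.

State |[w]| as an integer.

0(d) covers ∅
1(d) covers 0:d
2(d) covers 1:d
3(d) covers 2:d
4(a) covers 3:d
5(e) covers 3:d
6(a) covers 4:a
7(f) covers 5:e
8(c) covers 3:d
floor of heap: 0:d
completions by unplaced set U, small U first (add the entries for U minus each lowest piece of U):
  |U|=1: {6}:1  {7}:1  {8}:1
  |U|=2: {4,6}:1  {5,7}:1  {6,7}:2  {6,8}:2  {7,8}:2
  |U|=3: {4,6,7}:3  {4,6,8}:3  {5,6,7}:3  {5,7,8}:3  {6,7,8}:6
  |U|=4: {4,5,6,7}:6  {4,6,7,8}:12  {5,6,7,8}:12
  |U|=5: {4,5,6,7,8}:30
  |U|=6: {3,4,5,6,7,8}:30
  |U|=7: {2,3,4,5,6,7,8}:30
  start at 0(d): 30

30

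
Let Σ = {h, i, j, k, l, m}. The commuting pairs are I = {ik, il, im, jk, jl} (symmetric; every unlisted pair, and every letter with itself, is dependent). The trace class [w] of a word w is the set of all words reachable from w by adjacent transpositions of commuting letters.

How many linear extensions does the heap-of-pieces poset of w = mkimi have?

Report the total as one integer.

drop 0:m onto floor
drop 1:k onto {0:m}
drop 2:i onto floor
drop 3:m onto {1:k}
drop 4:i onto {2:i}
ground layer = {0:m, 2:i}
drop-orders for the pieces not yet dropped (sum over which currently-grounded one goes next):
  1 to go: {3} 1  {4} 1
  2 to go: {1,3} 1  {2,4} 1  {3,4} 2
  3 to go: {0,1,3} 1  {1,3,4} 3  {2,3,4} 3
  if 0:m drops first: 6 orders
  if 2:i drops first: 4 orders
heap linearizations: 10

10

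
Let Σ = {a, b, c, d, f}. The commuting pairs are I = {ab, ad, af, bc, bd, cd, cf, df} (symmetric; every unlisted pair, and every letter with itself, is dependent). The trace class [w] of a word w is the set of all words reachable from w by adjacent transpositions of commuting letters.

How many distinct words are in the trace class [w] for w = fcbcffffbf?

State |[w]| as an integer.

45

0(f) covers ∅
1(c) covers ∅
2(b) covers 0:f
3(c) covers 1:c
4(f) covers 2:b
5(f) covers 4:f
6(f) covers 5:f
7(f) covers 6:f
8(b) covers 7:f
9(f) covers 8:b
floor of heap: 0:f, 1:c
completions by unplaced set U, small U first (add the entries for U minus each lowest piece of U):
  |U|=1: {3}:1  {9}:1
  |U|=2: {1,3}:1  {3,9}:2  {8,9}:1
  |U|=3: {1,3,9}:3  {3,8,9}:3  {7,8,9}:1
  |U|=4: {1,3,8,9}:6  {3,7,8,9}:4  {6,7,8,9}:1
  |U|=5: {1,3,7,8,9}:10  {3,6,7,8,9}:5  {5,6,7,8,9}:1
  |U|=6: {1,3,6,7,8,9}:15  {3,5,6,7,8,9}:6  {4,5,6,7,8,9}:1
  |U|=7: {1,3,5,6,7,8,9}:21  {2,4,5,6,7,8,9}:1  {3,4,5,6,7,8,9}:7
  |U|=8: {0,2,4,5,6,7,8,9}:1  {1,3,4,5,6,7,8,9}:28  {2,3,4,5,6,7,8,9}:8
  start at 0(f): 36
  start at 1(c): 9
sum over floor = 45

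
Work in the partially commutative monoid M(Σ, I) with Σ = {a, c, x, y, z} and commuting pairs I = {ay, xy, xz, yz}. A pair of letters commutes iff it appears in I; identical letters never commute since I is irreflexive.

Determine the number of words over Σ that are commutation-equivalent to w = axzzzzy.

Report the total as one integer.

piece 0:a — minimal
piece 1:x rests on {0:a}
piece 2:z rests on {0:a}
piece 3:z rests on {2:z}
piece 4:z rests on {3:z}
piece 5:z rests on {4:z}
piece 6:y — minimal
minimal pieces: {0:a, 6:y}
ways to finish when only these pieces remain (= sum over removing one remaining piece with nothing left below it):
  1 left: {1}→1  {5}→1  {6}→1
  2 left: {1,5}→2  {1,6}→2  {4,5}→1  {5,6}→2
  3 left: {1,4,5}→3  {1,5,6}→6  {3,4,5}→1  {4,5,6}→3
  4 left: {1,3,4,5}→4  {1,4,5,6}→12  {2,3,4,5}→1  {3,4,5,6}→4
  5 left: {1,2,3,4,5}→5  {1,3,4,5,6}→20  {2,3,4,5,6}→5
  placing 0:a first → 30 extensions
  placing 6:y first → 5 extensions
total linear extensions = 35

35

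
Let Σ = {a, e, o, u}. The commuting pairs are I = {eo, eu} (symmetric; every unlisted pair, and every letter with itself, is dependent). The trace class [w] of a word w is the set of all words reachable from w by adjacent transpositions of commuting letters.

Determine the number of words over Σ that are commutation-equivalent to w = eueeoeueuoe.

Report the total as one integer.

piece 0:e — minimal
piece 1:u — minimal
piece 2:e rests on {0:e}
piece 3:e rests on {2:e}
piece 4:o rests on {1:u}
piece 5:e rests on {3:e}
piece 6:u rests on {4:o}
piece 7:e rests on {5:e}
piece 8:u rests on {6:u}
piece 9:o rests on {8:u}
piece 10:e rests on {7:e}
minimal pieces: {0:e, 1:u}
ways to finish when only these pieces remain (= sum over removing one remaining piece with nothing left below it):
  1 left: {9}→1  {10}→1
  2 left: {7,10}→1  {8,9}→1  {9,10}→2
  3 left: {5,7,10}→1  {6,8,9}→1  {7,9,10}→3  {8,9,10}→3
  4 left: {3,5,7,10}→1  {4,6,8,9}→1  {5,7,9,10}→4  {6,8,9,10}→4  {7,8,9,10}→6
  5 left: {1,4,6,8,9}→1  {2,3,5,7,10}→1  {3,5,7,9,10}→5  {4,6,8,9,10}→5  {5,7,8,9,10}→10  {6,7,8,9,10}→10
  6 left: {0,2,3,5,7,10}→1  {1,4,6,8,9,10}→6  {2,3,5,7,9,10}→6  {3,5,7,8,9,10}→15  {4,6,7,8,9,10}→15  {5,6,7,8,9,10}→20
  7 left: {0,2,3,5,7,9,10}→7  {1,4,6,7,8,9,10}→21  {2,3,5,7,8,9,10}→21  {3,5,6,7,8,9,10}→35  {4,5,6,7,8,9,10}→35
  8 left: {0,2,3,5,7,8,9,10}→28  {1,4,5,6,7,8,9,10}→56  {2,3,5,6,7,8,9,10}→56  {3,4,5,6,7,8,9,10}→70
  9 left: {0,2,3,5,6,7,8,9,10}→84  {1,3,4,5,6,7,8,9,10}→126  {2,3,4,5,6,7,8,9,10}→126
  placing 0:e first → 252 extensions
  placing 1:u first → 210 extensions
total linear extensions = 462

462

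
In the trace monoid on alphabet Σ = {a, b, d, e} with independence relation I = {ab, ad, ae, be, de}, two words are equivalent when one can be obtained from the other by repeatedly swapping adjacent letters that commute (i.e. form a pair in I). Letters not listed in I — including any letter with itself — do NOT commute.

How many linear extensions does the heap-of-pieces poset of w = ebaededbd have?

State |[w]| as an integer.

504

piece 0:e — minimal
piece 1:b — minimal
piece 2:a — minimal
piece 3:e rests on {0:e}
piece 4:d rests on {1:b}
piece 5:e rests on {3:e}
piece 6:d rests on {4:d}
piece 7:b rests on {6:d}
piece 8:d rests on {7:b}
minimal pieces: {0:e, 1:b, 2:a}
ways to finish when only these pieces remain (= sum over removing one remaining piece with nothing left below it):
  1 left: {2}→1  {5}→1  {8}→1
  2 left: {2,5}→2  {2,8}→2  {3,5}→1  {5,8}→2  {7,8}→1
  3 left: {0,3,5}→1  {2,3,5}→3  {2,5,8}→6  {2,7,8}→3  {3,5,8}→3  {5,7,8}→3  {6,7,8}→1
  4 left: {0,2,3,5}→4  {0,3,5,8}→4  {2,3,5,8}→12  {2,5,7,8}→12  {2,6,7,8}→4  {3,5,7,8}→6  {4,6,7,8}→1  {5,6,7,8}→4
  5 left: {0,2,3,5,8}→20  {0,3,5,7,8}→10  {1,4,6,7,8}→1  {2,3,5,7,8}→30  {2,4,6,7,8}→5  {2,5,6,7,8}→20  {3,5,6,7,8}→10  {4,5,6,7,8}→5
  6 left: {0,2,3,5,7,8}→60  {0,3,5,6,7,8}→20  {1,2,4,6,7,8}→6  {1,4,5,6,7,8}→6  {2,3,5,6,7,8}→60  {2,4,5,6,7,8}→30  {3,4,5,6,7,8}→15
  7 left: {0,2,3,5,6,7,8}→140  {0,3,4,5,6,7,8}→35  {1,2,4,5,6,7,8}→42  {1,3,4,5,6,7,8}→21  {2,3,4,5,6,7,8}→105
  placing 0:e first → 168 extensions
  placing 1:b first → 280 extensions
  placing 2:a first → 56 extensions
total linear extensions = 504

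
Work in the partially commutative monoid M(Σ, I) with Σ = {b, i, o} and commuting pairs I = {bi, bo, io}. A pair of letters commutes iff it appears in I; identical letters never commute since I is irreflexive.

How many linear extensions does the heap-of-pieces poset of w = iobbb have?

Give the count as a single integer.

0(i) covers ∅
1(o) covers ∅
2(b) covers ∅
3(b) covers 2:b
4(b) covers 3:b
floor of heap: 0:i, 1:o, 2:b
completions by unplaced set U, small U first (add the entries for U minus each lowest piece of U):
  |U|=1: {0}:1  {1}:1  {4}:1
  |U|=2: {0,1}:2  {0,4}:2  {1,4}:2  {3,4}:1
  |U|=3: {0,1,4}:6  {0,3,4}:3  {1,3,4}:3  {2,3,4}:1
  start at 0(i): 4
  start at 1(o): 4
  start at 2(b): 12
sum over floor = 20

20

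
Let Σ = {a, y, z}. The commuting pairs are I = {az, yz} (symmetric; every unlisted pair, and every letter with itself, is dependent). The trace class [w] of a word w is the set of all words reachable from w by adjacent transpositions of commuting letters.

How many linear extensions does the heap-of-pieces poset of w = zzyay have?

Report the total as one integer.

10

piece 0:z — minimal
piece 1:z rests on {0:z}
piece 2:y — minimal
piece 3:a rests on {2:y}
piece 4:y rests on {3:a}
minimal pieces: {0:z, 2:y}
ways to finish when only these pieces remain (= sum over removing one remaining piece with nothing left below it):
  1 left: {1}→1  {4}→1
  2 left: {0,1}→1  {1,4}→2  {3,4}→1
  3 left: {0,1,4}→3  {1,3,4}→3  {2,3,4}→1
  placing 0:z first → 4 extensions
  placing 2:y first → 6 extensions
total linear extensions = 10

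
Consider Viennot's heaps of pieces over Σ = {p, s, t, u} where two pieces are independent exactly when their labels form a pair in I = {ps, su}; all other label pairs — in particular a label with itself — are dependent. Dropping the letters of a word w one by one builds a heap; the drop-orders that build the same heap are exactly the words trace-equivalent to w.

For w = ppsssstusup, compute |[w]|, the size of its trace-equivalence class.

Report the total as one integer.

drop 0:p onto floor
drop 1:p onto {0:p}
drop 2:s onto floor
drop 3:s onto {2:s}
drop 4:s onto {3:s}
drop 5:s onto {4:s}
drop 6:t onto {1:p, 5:s}
drop 7:u onto {6:t}
drop 8:s onto {6:t}
drop 9:u onto {7:u}
drop 10:p onto {9:u}
ground layer = {0:p, 2:s}
drop-orders for the pieces not yet dropped (sum over which currently-grounded one goes next):
  1 to go: {8} 1  {10} 1
  2 to go: {8,10} 2  {9,10} 1
  3 to go: {7,9,10} 1  {8,9,10} 3
  4 to go: {7,8,9,10} 4
  5 to go: {6,7,8,9,10} 4
  6 to go: {1,6,7,8,9,10} 4  {5,6,7,8,9,10} 4
  7 to go: {0,1,6,7,8,9,10} 4  {1,5,6,7,8,9,10} 8  {4,5,6,7,8,9,10} 4
  8 to go: {0,1,5,6,7,8,9,10} 12  {1,4,5,6,7,8,9,10} 12  {3,4,5,6,7,8,9,10} 4
  9 to go: {0,1,4,5,6,7,8,9,10} 24  {1,3,4,5,6,7,8,9,10} 16  {2,3,4,5,6,7,8,9,10} 4
  if 0:p drops first: 20 orders
  if 2:s drops first: 40 orders
heap linearizations: 60

60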